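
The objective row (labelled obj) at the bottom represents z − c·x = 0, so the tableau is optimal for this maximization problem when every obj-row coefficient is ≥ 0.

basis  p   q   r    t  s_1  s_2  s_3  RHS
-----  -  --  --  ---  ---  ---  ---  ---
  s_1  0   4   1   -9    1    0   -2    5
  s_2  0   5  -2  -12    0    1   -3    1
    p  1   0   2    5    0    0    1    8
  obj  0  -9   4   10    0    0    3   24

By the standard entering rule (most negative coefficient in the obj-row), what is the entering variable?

Negative obj-row entries: q: -9.
The most negative is -9 in column q, so q enters.

q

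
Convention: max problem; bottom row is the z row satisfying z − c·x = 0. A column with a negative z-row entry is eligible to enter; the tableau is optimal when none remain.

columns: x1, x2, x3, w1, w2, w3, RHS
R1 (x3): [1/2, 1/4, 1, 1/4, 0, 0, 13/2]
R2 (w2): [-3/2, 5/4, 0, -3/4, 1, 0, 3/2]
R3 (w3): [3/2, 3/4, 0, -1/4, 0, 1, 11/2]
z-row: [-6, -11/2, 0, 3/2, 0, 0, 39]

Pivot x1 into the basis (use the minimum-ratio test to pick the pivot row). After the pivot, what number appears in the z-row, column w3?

4

Ratio test on column x1 — row 1: (13/2)/(1/2) = 13; row 2: entry -3/2 ≤ 0; row 3: (11/2)/(3/2) = 11/3. Minimum is 11/3 at row 3 (w3 leaves); pivot element 3/2.
Divide row 3 by 3/2; eliminate column x1 from the other rows.
z-row update in column w3: 0 − (-6)·(2/3) = 4.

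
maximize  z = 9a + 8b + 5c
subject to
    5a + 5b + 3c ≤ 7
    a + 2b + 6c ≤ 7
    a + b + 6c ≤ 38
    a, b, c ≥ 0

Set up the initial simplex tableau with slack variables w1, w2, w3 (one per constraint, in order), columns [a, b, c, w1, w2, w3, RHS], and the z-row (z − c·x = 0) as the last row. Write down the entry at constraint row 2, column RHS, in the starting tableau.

7

The RHS of constraint 2 is b_2 = 7.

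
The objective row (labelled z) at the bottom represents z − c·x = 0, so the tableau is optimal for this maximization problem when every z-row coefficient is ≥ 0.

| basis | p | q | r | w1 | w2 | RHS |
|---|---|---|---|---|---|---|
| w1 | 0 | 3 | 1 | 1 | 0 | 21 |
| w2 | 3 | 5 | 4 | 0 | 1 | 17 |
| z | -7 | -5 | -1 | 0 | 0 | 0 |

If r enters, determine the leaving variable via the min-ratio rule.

w2

Column r entries and ratios — w1: 21/1 = 21; w2: 17/4 = 17/4.
Smallest ratio is 17/4 in the row of w2, so w2 leaves.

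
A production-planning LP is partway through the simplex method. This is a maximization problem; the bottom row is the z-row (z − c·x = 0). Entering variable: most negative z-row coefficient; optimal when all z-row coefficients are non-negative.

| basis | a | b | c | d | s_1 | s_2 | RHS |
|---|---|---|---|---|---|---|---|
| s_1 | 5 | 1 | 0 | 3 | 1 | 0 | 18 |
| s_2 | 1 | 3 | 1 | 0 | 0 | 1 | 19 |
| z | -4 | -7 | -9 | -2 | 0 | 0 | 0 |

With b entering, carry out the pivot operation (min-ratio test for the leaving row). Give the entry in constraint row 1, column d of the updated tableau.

Ratio test on column b — row 1: 18/1 = 18; row 2: 19/3 = 19/3. Minimum is 19/3 at row 2 (s_2 leaves); pivot element 3.
Divide row 2 by 3; eliminate column b from the other rows.
Row 1 update in column d: 3 − 1·0 = 3.

3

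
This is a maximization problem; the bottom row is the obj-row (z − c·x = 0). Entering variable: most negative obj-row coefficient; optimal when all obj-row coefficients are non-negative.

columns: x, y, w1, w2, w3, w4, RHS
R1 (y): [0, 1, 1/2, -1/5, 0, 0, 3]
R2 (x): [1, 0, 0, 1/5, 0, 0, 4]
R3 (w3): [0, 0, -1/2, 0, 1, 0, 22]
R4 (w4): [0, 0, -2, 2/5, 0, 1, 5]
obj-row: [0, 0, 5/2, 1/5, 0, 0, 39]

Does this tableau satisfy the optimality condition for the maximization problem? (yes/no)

Every obj-row coefficient is ≥ 0, so the tableau is optimal.

yes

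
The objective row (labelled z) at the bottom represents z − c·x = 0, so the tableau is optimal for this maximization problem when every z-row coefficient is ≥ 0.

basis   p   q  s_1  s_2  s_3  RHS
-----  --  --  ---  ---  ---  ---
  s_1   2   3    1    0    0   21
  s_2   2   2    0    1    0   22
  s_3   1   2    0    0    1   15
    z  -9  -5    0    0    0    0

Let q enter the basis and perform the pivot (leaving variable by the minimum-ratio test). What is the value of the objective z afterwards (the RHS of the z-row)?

Ratio test on column q — row 1: 21/3 = 7; row 2: 22/2 = 11; row 3: 15/2 = 15/2. Minimum is 7 at row 1 (s_1 leaves); pivot element 3.
Pivot on row 1; the z-row RHS becomes 0 − (-5)·7 = 35.

35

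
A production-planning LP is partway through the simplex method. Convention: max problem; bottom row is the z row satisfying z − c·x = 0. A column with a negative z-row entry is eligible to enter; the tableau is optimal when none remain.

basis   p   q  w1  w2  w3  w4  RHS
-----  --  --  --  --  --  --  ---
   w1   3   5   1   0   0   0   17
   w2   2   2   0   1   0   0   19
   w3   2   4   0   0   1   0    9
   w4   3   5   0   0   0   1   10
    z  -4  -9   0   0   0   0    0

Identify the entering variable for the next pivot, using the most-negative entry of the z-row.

q

Negative z-row entries: p: -4, q: -9.
The most negative is -9 in column q, so q enters.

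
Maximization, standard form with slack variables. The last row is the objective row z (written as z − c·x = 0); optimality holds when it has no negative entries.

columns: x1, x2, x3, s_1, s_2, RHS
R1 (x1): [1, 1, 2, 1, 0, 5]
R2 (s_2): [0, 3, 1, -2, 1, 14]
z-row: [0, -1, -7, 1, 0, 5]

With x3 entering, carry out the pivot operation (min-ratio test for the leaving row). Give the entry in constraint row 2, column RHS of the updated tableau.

Ratio test on column x3 — row 1: 5/2 = 5/2; row 2: 14/1 = 14. Minimum is 5/2 at row 1 (x1 leaves); pivot element 2.
Divide row 1 by 2; eliminate column x3 from the other rows.
Row 2 update in column RHS: 14 − 1·(5/2) = 23/2.

23/2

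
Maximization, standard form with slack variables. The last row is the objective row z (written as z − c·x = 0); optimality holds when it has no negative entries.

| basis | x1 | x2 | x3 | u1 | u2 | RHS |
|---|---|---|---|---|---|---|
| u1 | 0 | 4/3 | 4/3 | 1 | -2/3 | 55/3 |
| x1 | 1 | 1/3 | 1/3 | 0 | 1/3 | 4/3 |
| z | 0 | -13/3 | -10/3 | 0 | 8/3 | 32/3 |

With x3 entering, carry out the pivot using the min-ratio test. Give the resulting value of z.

Ratio test on column x3 — row 1: (55/3)/(4/3) = 55/4; row 2: (4/3)/(1/3) = 4. Minimum is 4 at row 2 (x1 leaves); pivot element 1/3.
Pivot on row 2; the z-row RHS becomes 32/3 − (-10/3)·4 = 24.

24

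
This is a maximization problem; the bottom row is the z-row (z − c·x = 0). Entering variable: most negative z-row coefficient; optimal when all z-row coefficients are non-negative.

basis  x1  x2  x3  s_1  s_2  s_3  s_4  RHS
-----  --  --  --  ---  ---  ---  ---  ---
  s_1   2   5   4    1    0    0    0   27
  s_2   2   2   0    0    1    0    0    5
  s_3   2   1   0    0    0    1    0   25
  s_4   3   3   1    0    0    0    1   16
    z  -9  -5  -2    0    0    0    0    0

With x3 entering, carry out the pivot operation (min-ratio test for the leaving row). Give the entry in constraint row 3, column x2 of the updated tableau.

Ratio test on column x3 — row 1: 27/4 = 27/4; row 2: entry 0 ≤ 0; row 3: entry 0 ≤ 0; row 4: 16/1 = 16. Minimum is 27/4 at row 1 (s_1 leaves); pivot element 4.
Divide row 1 by 4; eliminate column x3 from the other rows.
Row 3 update in column x2: 1 − 0·(5/4) = 1.

1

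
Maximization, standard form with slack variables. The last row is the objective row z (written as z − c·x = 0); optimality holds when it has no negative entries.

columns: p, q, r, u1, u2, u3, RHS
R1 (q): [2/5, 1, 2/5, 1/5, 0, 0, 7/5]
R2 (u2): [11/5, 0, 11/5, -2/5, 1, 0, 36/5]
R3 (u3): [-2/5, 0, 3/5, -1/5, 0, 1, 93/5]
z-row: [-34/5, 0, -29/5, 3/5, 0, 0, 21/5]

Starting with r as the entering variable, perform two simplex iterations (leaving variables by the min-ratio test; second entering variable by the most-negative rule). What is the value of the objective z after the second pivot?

291/11

Ratio test on column r — row 1: (7/5)/(2/5) = 7/2; row 2: (36/5)/(11/5) = 36/11; row 3: (93/5)/(3/5) = 31. Minimum is 36/11 at row 2 (u2 leaves); pivot element 11/5.
Pivot on row 2; the z-row RHS becomes 21/5 − (-29/5)·(36/11) = 255/11.
Next entering variable (most negative z-row entry -1): p.
Ratio test on column p — row 1: entry 0 ≤ 0; row 2: (36/11)/1 = 36/11; row 3: entry -1 ≤ 0. Minimum is 36/11 at row 2 (r leaves); pivot element 1.
After the second pivot the z-row RHS is 255/11 − (-1)·(36/11) = 291/11.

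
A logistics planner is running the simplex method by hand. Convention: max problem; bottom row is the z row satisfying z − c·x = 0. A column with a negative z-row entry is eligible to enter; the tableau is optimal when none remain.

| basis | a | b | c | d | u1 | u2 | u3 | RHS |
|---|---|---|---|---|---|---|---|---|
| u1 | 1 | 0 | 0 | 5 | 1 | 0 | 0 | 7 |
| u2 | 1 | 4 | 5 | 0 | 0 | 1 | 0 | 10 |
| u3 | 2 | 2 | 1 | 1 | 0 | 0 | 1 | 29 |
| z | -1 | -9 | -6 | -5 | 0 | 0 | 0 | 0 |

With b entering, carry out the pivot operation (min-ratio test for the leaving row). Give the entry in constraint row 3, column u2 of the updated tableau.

-1/2

Ratio test on column b — row 1: entry 0 ≤ 0; row 2: 10/4 = 5/2; row 3: 29/2 = 29/2. Minimum is 5/2 at row 2 (u2 leaves); pivot element 4.
Divide row 2 by 4; eliminate column b from the other rows.
Row 3 update in column u2: 0 − 2·(1/4) = -1/2.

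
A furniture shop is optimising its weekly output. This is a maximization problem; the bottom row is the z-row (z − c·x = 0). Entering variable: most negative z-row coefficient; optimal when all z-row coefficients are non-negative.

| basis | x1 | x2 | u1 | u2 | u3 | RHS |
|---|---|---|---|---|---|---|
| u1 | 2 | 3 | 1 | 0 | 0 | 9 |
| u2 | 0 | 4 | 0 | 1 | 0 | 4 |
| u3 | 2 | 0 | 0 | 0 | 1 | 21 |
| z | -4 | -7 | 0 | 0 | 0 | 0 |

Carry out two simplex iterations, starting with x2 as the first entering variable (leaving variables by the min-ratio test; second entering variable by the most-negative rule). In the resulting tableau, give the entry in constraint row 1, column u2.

Ratio test on column x2 — row 1: 9/3 = 3; row 2: 4/4 = 1; row 3: entry 0 ≤ 0. Minimum is 1 at row 2 (u2 leaves); pivot element 4.
Divide row 2 by 4; eliminate column x2 from the other rows.
Second iteration: most negative z-row entry is -4 in column x1, so x1 enters.
Ratio test on column x1 — row 1: 6/2 = 3; row 2: entry 0 ≤ 0; row 3: 21/2 = 21/2. Minimum is 3 at row 1 (u1 leaves); pivot element 2.
Divide row 1 by 2; eliminate column x1 from the other rows.
After both pivots, the entry at constraint row 1, column u2 is -3/8.

-3/8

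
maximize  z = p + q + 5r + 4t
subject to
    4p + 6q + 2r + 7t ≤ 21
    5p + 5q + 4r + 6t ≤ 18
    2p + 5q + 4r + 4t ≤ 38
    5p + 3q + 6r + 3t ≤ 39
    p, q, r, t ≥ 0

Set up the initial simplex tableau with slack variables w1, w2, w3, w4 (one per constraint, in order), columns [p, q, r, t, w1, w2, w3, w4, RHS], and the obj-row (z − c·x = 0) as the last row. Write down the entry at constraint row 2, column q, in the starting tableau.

Constraint 2 has coefficient 5 on q.

5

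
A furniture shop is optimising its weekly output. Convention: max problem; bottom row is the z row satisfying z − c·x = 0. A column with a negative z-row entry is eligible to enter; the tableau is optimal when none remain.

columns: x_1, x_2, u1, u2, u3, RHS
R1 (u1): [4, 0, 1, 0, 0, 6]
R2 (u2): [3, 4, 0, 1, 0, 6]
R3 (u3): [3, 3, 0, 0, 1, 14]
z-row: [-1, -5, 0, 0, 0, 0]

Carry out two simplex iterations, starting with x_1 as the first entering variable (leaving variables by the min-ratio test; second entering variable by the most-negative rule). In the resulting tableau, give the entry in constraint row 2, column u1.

Ratio test on column x_1 — row 1: 6/4 = 3/2; row 2: 6/3 = 2; row 3: 14/3 = 14/3. Minimum is 3/2 at row 1 (u1 leaves); pivot element 4.
Divide row 1 by 4; eliminate column x_1 from the other rows.
Second iteration: most negative z-row entry is -5 in column x_2, so x_2 enters.
Ratio test on column x_2 — row 1: entry 0 ≤ 0; row 2: (3/2)/4 = 3/8; row 3: (19/2)/3 = 19/6. Minimum is 3/8 at row 2 (u2 leaves); pivot element 4.
Divide row 2 by 4; eliminate column x_2 from the other rows.
After both pivots, the entry at constraint row 2, column u1 is -3/16.

-3/16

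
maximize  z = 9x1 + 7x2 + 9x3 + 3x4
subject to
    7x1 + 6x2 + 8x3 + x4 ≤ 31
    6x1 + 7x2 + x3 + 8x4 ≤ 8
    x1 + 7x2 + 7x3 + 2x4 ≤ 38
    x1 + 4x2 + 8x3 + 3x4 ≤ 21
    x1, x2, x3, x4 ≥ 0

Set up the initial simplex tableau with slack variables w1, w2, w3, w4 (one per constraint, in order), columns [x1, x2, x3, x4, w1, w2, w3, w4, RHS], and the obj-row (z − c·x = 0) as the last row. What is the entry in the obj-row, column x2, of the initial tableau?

-7

The obj-row carries the negated objective coefficients: the x2 entry is -7.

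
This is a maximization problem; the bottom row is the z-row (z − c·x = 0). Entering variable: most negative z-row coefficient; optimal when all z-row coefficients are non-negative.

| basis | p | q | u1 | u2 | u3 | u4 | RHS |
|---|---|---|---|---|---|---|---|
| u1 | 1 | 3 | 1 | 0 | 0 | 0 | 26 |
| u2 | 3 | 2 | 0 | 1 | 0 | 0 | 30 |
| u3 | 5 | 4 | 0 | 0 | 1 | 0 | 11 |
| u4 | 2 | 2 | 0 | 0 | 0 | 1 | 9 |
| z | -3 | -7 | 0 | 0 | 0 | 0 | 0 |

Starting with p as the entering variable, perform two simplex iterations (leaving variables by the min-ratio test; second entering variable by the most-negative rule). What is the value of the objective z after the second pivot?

Ratio test on column p — row 1: 26/1 = 26; row 2: 30/3 = 10; row 3: 11/5 = 11/5; row 4: 9/2 = 9/2. Minimum is 11/5 at row 3 (u3 leaves); pivot element 5.
Pivot on row 3; the z-row RHS becomes 0 − (-3)·(11/5) = 33/5.
Next entering variable (most negative z-row entry -23/5): q.
Ratio test on column q — row 1: (119/5)/(11/5) = 119/11; row 2: entry -2/5 ≤ 0; row 3: (11/5)/(4/5) = 11/4; row 4: (23/5)/(2/5) = 23/2. Minimum is 11/4 at row 3 (p leaves); pivot element 4/5.
After the second pivot the z-row RHS is 33/5 − (-23/5)·(11/4) = 77/4.

77/4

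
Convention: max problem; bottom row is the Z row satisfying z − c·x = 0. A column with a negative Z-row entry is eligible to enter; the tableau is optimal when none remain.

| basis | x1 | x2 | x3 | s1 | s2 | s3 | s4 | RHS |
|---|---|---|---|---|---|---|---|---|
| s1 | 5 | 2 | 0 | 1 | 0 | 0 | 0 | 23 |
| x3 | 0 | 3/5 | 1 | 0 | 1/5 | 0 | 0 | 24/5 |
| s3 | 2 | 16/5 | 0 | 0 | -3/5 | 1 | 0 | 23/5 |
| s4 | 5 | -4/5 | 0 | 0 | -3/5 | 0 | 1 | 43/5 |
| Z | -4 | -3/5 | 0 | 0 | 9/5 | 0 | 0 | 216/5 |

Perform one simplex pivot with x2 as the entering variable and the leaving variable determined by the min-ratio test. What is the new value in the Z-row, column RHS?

705/16

Ratio test on column x2 — row 1: 23/2 = 23/2; row 2: (24/5)/(3/5) = 8; row 3: (23/5)/(16/5) = 23/16; row 4: entry -4/5 ≤ 0. Minimum is 23/16 at row 3 (s3 leaves); pivot element 16/5.
Divide row 3 by 16/5; eliminate column x2 from the other rows.
Z-row update in column RHS: 216/5 − (-3/5)·(23/16) = 705/16.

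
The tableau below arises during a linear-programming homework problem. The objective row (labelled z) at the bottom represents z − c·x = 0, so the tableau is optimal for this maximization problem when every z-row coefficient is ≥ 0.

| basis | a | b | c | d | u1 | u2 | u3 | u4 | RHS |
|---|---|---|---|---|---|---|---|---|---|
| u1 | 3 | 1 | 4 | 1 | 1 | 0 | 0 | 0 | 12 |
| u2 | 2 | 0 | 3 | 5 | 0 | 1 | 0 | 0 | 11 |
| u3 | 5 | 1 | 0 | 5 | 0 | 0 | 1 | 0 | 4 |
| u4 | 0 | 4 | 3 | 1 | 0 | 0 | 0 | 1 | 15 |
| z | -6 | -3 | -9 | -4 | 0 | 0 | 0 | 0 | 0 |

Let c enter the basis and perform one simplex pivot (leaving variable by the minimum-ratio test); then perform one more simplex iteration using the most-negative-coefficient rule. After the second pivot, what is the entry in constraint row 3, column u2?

Ratio test on column c — row 1: 12/4 = 3; row 2: 11/3 = 11/3; row 3: entry 0 ≤ 0; row 4: 15/3 = 5. Minimum is 3 at row 1 (u1 leaves); pivot element 4.
Divide row 1 by 4; eliminate column c from the other rows.
Second iteration: most negative z-row entry is -7/4 in column d, so d enters.
Ratio test on column d — row 1: 3/(1/4) = 12; row 2: 2/(17/4) = 8/17; row 3: 4/5 = 4/5; row 4: 6/(1/4) = 24. Minimum is 8/17 at row 2 (u2 leaves); pivot element 17/4.
Divide row 2 by 17/4; eliminate column d from the other rows.
After both pivots, the entry at constraint row 3, column u2 is -20/17.

-20/17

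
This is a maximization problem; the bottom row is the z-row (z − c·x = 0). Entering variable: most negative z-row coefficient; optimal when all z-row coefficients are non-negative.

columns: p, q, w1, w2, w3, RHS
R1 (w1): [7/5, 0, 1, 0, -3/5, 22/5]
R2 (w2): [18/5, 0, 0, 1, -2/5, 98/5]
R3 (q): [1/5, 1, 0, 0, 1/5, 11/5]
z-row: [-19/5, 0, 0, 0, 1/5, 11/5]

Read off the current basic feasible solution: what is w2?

98/5

w2 is basic (row 2); its value is the RHS of that row, 98/5.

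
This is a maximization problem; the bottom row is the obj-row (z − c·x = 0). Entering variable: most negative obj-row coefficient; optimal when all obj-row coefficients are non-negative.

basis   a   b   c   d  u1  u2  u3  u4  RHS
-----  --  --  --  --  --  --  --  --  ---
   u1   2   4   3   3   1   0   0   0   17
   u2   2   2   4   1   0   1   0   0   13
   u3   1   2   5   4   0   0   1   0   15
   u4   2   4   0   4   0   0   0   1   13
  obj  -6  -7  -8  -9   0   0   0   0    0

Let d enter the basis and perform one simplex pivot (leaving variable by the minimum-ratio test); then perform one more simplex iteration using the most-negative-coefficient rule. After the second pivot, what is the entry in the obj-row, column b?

Ratio test on column d — row 1: 17/3 = 17/3; row 2: 13/1 = 13; row 3: 15/4 = 15/4; row 4: 13/4 = 13/4. Minimum is 13/4 at row 4 (u4 leaves); pivot element 4.
Divide row 4 by 4; eliminate column d from the other rows.
Second iteration: most negative obj-row entry is -8 in column c, so c enters.
Ratio test on column c — row 1: (29/4)/3 = 29/12; row 2: (39/4)/4 = 39/16; row 3: 2/5 = 2/5; row 4: entry 0 ≤ 0. Minimum is 2/5 at row 3 (u3 leaves); pivot element 5.
Divide row 3 by 5; eliminate column c from the other rows.
After both pivots, the entry at the obj-row, column b is -6/5.

-6/5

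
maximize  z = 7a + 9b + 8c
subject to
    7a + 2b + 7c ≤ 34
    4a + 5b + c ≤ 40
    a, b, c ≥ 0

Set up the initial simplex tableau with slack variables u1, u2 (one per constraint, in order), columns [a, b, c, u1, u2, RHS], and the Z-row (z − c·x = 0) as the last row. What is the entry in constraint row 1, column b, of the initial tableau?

2

Constraint 1 has coefficient 2 on b.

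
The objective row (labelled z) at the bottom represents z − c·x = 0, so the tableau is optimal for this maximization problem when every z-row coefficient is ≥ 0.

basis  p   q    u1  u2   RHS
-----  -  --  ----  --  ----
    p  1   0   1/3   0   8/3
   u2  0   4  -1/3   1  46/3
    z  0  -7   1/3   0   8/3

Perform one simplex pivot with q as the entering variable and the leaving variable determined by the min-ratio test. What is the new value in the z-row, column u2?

7/4

Ratio test on column q — row 1: entry 0 ≤ 0; row 2: (46/3)/4 = 23/6. Minimum is 23/6 at row 2 (u2 leaves); pivot element 4.
Divide row 2 by 4; eliminate column q from the other rows.
z-row update in column u2: 0 − (-7)·(1/4) = 7/4.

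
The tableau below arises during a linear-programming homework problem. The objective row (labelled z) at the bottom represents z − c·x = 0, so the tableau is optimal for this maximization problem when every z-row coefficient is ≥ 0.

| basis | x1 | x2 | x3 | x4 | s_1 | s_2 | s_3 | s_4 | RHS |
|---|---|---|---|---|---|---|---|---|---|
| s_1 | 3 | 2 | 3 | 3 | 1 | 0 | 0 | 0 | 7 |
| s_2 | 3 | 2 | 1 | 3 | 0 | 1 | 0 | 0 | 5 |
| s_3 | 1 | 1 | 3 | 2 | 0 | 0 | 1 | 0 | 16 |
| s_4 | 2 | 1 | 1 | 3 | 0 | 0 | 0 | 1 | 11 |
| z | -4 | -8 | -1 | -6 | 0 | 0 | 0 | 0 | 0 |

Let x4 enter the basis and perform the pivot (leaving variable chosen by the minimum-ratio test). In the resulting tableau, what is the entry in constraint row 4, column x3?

0

Ratio test on column x4 — row 1: 7/3 = 7/3; row 2: 5/3 = 5/3; row 3: 16/2 = 8; row 4: 11/3 = 11/3. Minimum is 5/3 at row 2 (s_2 leaves); pivot element 3.
Divide row 2 by 3; eliminate column x4 from the other rows.
Row 4 update in column x3: 1 − 3·(1/3) = 0.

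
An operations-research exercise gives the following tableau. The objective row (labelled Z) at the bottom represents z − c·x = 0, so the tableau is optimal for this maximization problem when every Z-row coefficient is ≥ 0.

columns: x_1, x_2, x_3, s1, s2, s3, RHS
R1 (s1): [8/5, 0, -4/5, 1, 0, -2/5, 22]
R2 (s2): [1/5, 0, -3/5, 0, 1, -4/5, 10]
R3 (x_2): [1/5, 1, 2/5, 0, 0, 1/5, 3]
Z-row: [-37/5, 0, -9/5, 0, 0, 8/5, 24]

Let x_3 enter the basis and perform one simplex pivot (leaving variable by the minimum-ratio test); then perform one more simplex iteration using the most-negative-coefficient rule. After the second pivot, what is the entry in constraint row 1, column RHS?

14

Ratio test on column x_3 — row 1: entry -4/5 ≤ 0; row 2: entry -3/5 ≤ 0; row 3: 3/(2/5) = 15/2. Minimum is 15/2 at row 3 (x_2 leaves); pivot element 2/5.
Divide row 3 by 2/5; eliminate column x_3 from the other rows.
Second iteration: most negative Z-row entry is -13/2 in column x_1, so x_1 enters.
Ratio test on column x_1 — row 1: 28/2 = 14; row 2: (29/2)/(1/2) = 29; row 3: (15/2)/(1/2) = 15. Minimum is 14 at row 1 (s1 leaves); pivot element 2.
Divide row 1 by 2; eliminate column x_1 from the other rows.
After both pivots, the entry at constraint row 1, column RHS is 14.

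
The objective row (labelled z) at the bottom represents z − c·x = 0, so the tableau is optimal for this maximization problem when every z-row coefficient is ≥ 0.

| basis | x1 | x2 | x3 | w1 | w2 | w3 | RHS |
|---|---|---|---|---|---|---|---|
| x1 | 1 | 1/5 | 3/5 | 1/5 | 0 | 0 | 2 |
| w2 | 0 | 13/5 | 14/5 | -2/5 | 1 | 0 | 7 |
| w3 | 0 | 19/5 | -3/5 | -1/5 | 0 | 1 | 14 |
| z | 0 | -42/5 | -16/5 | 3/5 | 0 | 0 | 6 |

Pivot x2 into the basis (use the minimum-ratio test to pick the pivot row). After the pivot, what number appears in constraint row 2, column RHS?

Ratio test on column x2 — row 1: 2/(1/5) = 10; row 2: 7/(13/5) = 35/13; row 3: 14/(19/5) = 70/19. Minimum is 35/13 at row 2 (w2 leaves); pivot element 13/5.
Divide row 2 by 13/5; eliminate column x2 from the other rows.
In the new row 2, the RHS entry is the old entry divided by the pivot: 7/(13/5) = 35/13.

35/13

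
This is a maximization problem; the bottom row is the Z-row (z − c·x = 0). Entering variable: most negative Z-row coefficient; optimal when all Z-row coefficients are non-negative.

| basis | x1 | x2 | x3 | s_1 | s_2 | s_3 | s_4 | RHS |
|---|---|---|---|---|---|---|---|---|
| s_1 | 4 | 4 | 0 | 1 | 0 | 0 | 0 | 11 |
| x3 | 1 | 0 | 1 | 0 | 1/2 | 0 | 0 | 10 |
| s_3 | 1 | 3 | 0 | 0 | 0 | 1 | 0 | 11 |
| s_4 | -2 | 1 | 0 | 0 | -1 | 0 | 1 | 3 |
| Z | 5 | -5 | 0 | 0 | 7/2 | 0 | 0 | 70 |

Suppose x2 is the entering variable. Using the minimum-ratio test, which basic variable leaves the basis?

s_1

Column x2 entries and ratios — s_1: 11/4 = 11/4; x3: 0 ≤ 0, skip; s_3: 11/3 = 11/3; s_4: 3/1 = 3.
Smallest ratio is 11/4 in the row of s_1, so s_1 leaves.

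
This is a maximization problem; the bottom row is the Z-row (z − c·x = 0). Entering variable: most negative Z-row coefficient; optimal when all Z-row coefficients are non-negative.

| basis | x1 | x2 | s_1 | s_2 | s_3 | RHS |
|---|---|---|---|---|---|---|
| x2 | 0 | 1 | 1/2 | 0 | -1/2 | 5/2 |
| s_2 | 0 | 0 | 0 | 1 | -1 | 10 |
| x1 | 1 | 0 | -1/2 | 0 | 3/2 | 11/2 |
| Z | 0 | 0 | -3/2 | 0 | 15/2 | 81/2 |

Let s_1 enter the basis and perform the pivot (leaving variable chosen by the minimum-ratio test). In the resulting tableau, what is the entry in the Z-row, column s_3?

6

Ratio test on column s_1 — row 1: (5/2)/(1/2) = 5; row 2: entry 0 ≤ 0; row 3: entry -1/2 ≤ 0. Minimum is 5 at row 1 (x2 leaves); pivot element 1/2.
Divide row 1 by 1/2; eliminate column s_1 from the other rows.
Z-row update in column s_3: 15/2 − (-3/2)·(-1) = 6.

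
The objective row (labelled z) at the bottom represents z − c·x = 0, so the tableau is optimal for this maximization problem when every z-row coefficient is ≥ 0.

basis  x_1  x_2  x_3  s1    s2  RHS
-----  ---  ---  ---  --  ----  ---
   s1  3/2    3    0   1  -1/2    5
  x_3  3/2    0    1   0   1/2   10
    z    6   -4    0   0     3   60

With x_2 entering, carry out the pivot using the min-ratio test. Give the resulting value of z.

Ratio test on column x_2 — row 1: 5/3 = 5/3; row 2: entry 0 ≤ 0. Minimum is 5/3 at row 1 (s1 leaves); pivot element 3.
Pivot on row 1; the z-row RHS becomes 60 − (-4)·(5/3) = 200/3.

200/3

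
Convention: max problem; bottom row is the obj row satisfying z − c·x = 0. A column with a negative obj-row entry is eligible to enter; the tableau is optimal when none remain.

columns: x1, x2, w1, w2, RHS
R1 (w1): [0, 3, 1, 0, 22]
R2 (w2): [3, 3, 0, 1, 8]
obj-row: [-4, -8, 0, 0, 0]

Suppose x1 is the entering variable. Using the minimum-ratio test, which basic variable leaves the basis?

w2

Column x1 entries and ratios — w1: 0 ≤ 0, skip; w2: 8/3 = 8/3.
Smallest ratio is 8/3 in the row of w2, so w2 leaves.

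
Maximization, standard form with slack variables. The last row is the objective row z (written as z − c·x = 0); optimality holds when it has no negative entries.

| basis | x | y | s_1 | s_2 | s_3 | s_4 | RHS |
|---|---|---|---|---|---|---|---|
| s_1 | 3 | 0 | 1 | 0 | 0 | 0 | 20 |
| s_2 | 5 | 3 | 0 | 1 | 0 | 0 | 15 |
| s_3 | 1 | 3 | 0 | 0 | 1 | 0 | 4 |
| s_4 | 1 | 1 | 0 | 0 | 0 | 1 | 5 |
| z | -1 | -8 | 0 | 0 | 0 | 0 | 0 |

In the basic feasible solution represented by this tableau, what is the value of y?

0

y is not in the basis, so in the current basic feasible solution y = 0.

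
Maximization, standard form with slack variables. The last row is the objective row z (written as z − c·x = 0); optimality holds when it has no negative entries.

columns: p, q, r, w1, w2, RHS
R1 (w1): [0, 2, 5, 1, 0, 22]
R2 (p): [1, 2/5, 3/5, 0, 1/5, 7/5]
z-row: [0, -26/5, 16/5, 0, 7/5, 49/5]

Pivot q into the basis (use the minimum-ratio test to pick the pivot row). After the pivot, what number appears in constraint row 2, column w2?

1/2

Ratio test on column q — row 1: 22/2 = 11; row 2: (7/5)/(2/5) = 7/2. Minimum is 7/2 at row 2 (p leaves); pivot element 2/5.
Divide row 2 by 2/5; eliminate column q from the other rows.
In the new row 2, the w2 entry is the old entry divided by the pivot: (1/5)/(2/5) = 1/2.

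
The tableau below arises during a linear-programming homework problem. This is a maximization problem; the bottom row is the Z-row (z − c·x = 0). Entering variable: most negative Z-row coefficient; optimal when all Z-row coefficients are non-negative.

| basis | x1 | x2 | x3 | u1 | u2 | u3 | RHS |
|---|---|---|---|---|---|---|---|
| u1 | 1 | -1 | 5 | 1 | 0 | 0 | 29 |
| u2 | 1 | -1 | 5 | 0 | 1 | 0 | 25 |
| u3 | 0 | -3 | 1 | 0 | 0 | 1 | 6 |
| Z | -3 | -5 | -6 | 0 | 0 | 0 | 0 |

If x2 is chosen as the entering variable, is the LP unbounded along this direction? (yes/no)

yes

Every constraint-row entry in column x2 is ≤ 0, so increasing x2 is unbounded.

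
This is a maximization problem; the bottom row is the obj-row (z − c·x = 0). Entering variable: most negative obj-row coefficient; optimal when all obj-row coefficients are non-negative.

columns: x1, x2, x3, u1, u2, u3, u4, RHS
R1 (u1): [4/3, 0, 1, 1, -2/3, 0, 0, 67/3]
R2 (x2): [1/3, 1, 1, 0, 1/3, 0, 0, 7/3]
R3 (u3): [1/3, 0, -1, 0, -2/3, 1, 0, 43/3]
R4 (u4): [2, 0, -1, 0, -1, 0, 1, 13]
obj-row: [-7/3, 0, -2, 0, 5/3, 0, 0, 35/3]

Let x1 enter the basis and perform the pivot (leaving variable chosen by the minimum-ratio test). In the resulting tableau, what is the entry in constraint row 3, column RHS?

73/6

Ratio test on column x1 — row 1: (67/3)/(4/3) = 67/4; row 2: (7/3)/(1/3) = 7; row 3: (43/3)/(1/3) = 43; row 4: 13/2 = 13/2. Minimum is 13/2 at row 4 (u4 leaves); pivot element 2.
Divide row 4 by 2; eliminate column x1 from the other rows.
Row 3 update in column RHS: 43/3 − (1/3)·(13/2) = 73/6.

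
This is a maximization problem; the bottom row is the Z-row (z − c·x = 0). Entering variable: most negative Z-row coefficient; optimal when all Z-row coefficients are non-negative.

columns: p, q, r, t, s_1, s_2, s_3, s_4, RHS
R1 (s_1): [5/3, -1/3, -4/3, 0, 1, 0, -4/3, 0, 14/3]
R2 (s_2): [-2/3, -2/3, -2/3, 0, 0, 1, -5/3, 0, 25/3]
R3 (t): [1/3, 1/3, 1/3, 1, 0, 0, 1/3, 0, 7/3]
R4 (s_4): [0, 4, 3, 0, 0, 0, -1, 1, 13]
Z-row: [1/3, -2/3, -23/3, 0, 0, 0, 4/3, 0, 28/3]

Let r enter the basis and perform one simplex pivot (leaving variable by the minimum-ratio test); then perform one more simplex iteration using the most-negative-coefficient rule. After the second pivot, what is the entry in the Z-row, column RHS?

45

Ratio test on column r — row 1: entry -4/3 ≤ 0; row 2: entry -2/3 ≤ 0; row 3: (7/3)/(1/3) = 7; row 4: 13/3 = 13/3. Minimum is 13/3 at row 4 (s_4 leaves); pivot element 3.
Divide row 4 by 3; eliminate column r from the other rows.
Second iteration: most negative Z-row entry is -11/9 in column s_3, so s_3 enters.
Ratio test on column s_3 — row 1: entry -16/9 ≤ 0; row 2: entry -17/9 ≤ 0; row 3: (8/9)/(4/9) = 2; row 4: entry -1/3 ≤ 0. Minimum is 2 at row 3 (t leaves); pivot element 4/9.
Divide row 3 by 4/9; eliminate column s_3 from the other rows.
After both pivots, the entry at the Z-row, column RHS is 45.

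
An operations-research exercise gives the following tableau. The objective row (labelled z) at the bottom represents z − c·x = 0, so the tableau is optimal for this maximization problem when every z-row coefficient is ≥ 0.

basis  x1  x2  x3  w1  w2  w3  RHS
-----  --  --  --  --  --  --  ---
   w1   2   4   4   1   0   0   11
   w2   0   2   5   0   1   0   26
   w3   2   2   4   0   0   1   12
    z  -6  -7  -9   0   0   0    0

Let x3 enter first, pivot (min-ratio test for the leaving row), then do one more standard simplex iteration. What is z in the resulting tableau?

Ratio test on column x3 — row 1: 11/4 = 11/4; row 2: 26/5 = 26/5; row 3: 12/4 = 3. Minimum is 11/4 at row 1 (w1 leaves); pivot element 4.
Pivot on row 1; the z-row RHS becomes 0 − (-9)·(11/4) = 99/4.
Next entering variable (most negative z-row entry -3/2): x1.
Ratio test on column x1 — row 1: (11/4)/(1/2) = 11/2; row 2: entry -5/2 ≤ 0; row 3: entry 0 ≤ 0. Minimum is 11/2 at row 1 (x3 leaves); pivot element 1/2.
After the second pivot the z-row RHS is 99/4 − (-3/2)·(11/2) = 33.

33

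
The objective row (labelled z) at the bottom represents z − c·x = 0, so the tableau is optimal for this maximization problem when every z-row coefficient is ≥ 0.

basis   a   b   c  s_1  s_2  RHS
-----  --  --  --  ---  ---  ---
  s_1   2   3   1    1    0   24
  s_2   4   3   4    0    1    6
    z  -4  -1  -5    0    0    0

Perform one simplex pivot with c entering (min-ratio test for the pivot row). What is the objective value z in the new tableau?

15/2

Ratio test on column c — row 1: 24/1 = 24; row 2: 6/4 = 3/2. Minimum is 3/2 at row 2 (s_2 leaves); pivot element 4.
Pivot on row 2; the z-row RHS becomes 0 − (-5)·(3/2) = 15/2.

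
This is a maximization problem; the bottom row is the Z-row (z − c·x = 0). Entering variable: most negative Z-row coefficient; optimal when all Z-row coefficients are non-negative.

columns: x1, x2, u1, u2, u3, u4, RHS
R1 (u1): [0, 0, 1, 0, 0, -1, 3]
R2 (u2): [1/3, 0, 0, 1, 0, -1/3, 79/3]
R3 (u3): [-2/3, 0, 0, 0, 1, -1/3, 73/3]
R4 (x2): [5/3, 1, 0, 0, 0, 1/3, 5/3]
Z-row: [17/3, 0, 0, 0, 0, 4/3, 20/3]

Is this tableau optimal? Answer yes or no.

Every Z-row coefficient is ≥ 0, so the tableau is optimal.

yes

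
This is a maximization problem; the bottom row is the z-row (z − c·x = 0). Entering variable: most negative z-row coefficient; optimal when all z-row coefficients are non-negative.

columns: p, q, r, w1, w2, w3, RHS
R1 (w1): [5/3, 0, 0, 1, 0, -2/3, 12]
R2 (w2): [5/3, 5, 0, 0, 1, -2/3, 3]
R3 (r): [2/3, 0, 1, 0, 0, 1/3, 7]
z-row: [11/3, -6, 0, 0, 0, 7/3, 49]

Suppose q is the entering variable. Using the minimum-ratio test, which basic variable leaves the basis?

w2

Column q entries and ratios — w1: 0 ≤ 0, skip; w2: 3/5 = 3/5; r: 0 ≤ 0, skip.
Smallest ratio is 3/5 in the row of w2, so w2 leaves.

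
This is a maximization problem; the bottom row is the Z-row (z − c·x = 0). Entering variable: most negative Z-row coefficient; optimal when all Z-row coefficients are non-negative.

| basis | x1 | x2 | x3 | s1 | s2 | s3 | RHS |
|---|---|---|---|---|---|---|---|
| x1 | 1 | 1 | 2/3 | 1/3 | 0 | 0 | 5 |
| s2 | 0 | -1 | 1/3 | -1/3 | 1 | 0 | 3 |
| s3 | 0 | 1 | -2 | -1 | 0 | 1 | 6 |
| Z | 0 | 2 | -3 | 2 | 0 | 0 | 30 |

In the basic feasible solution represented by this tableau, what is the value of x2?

0

x2 is not in the basis, so in the current basic feasible solution x2 = 0.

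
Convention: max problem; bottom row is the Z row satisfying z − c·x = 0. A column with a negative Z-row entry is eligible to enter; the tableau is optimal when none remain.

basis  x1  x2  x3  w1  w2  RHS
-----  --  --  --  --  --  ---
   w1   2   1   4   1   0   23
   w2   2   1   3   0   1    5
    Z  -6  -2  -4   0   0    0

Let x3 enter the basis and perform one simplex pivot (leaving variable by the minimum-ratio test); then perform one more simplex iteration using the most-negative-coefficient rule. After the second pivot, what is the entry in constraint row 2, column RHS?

5/2

Ratio test on column x3 — row 1: 23/4 = 23/4; row 2: 5/3 = 5/3. Minimum is 5/3 at row 2 (w2 leaves); pivot element 3.
Divide row 2 by 3; eliminate column x3 from the other rows.
Second iteration: most negative Z-row entry is -10/3 in column x1, so x1 enters.
Ratio test on column x1 — row 1: entry -2/3 ≤ 0; row 2: (5/3)/(2/3) = 5/2. Minimum is 5/2 at row 2 (x3 leaves); pivot element 2/3.
Divide row 2 by 2/3; eliminate column x1 from the other rows.
After both pivots, the entry at constraint row 2, column RHS is 5/2.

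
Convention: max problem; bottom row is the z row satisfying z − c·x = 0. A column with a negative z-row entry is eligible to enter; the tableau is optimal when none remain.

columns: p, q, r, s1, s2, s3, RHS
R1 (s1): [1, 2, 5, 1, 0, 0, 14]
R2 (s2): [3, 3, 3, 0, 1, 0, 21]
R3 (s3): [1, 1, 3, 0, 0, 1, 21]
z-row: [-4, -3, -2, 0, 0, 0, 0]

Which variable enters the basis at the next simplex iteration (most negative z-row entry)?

p

Negative z-row entries: p: -4, q: -3, r: -2.
The most negative is -4 in column p, so p enters.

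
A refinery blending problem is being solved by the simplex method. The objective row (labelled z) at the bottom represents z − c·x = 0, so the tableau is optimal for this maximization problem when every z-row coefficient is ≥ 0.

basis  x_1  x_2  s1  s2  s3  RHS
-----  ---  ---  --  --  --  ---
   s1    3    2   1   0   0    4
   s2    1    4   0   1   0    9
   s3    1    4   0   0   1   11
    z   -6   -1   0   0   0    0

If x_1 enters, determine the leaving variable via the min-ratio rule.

s1

Column x_1 entries and ratios — s1: 4/3 = 4/3; s2: 9/1 = 9; s3: 11/1 = 11.
Smallest ratio is 4/3 in the row of s1, so s1 leaves.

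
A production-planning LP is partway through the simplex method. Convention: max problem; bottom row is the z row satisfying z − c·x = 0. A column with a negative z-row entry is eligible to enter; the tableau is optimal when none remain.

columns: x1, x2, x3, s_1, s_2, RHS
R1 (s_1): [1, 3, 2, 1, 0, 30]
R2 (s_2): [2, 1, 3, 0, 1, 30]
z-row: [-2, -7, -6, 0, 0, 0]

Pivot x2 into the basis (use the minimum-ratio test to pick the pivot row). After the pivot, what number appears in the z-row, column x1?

Ratio test on column x2 — row 1: 30/3 = 10; row 2: 30/1 = 30. Minimum is 10 at row 1 (s_1 leaves); pivot element 3.
Divide row 1 by 3; eliminate column x2 from the other rows.
z-row update in column x1: -2 − (-7)·(1/3) = 1/3.

1/3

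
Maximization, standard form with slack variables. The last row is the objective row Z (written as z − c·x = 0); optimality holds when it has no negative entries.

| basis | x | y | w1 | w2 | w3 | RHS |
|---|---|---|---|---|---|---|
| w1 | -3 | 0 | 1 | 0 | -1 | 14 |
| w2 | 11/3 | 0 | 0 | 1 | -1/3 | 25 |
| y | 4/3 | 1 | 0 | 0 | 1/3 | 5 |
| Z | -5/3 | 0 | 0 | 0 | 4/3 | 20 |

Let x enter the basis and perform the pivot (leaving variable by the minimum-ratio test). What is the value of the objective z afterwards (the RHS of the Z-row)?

105/4

Ratio test on column x — row 1: entry -3 ≤ 0; row 2: 25/(11/3) = 75/11; row 3: 5/(4/3) = 15/4. Minimum is 15/4 at row 3 (y leaves); pivot element 4/3.
Pivot on row 3; the Z-row RHS becomes 20 − (-5/3)·(15/4) = 105/4.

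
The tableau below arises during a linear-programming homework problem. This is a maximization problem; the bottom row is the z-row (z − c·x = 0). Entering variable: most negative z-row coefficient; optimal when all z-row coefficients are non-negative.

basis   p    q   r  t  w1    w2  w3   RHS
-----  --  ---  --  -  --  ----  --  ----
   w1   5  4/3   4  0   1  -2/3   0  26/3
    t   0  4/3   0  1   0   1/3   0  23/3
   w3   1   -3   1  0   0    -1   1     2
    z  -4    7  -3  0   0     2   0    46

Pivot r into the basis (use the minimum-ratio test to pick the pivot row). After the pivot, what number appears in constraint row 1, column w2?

Ratio test on column r — row 1: (26/3)/4 = 13/6; row 2: entry 0 ≤ 0; row 3: 2/1 = 2. Minimum is 2 at row 3 (w3 leaves); pivot element 1.
Divide row 3 by 1; eliminate column r from the other rows.
Row 1 update in column w2: -2/3 − 4·(-1) = 10/3.

10/3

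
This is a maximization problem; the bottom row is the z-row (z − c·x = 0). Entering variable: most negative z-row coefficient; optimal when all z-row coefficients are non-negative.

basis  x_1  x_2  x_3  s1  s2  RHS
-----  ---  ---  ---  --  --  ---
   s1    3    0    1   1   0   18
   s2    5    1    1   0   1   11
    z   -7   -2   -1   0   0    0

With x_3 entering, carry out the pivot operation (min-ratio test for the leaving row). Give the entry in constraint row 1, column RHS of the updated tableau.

Ratio test on column x_3 — row 1: 18/1 = 18; row 2: 11/1 = 11. Minimum is 11 at row 2 (s2 leaves); pivot element 1.
Divide row 2 by 1; eliminate column x_3 from the other rows.
Row 1 update in column RHS: 18 − 1·11 = 7.

7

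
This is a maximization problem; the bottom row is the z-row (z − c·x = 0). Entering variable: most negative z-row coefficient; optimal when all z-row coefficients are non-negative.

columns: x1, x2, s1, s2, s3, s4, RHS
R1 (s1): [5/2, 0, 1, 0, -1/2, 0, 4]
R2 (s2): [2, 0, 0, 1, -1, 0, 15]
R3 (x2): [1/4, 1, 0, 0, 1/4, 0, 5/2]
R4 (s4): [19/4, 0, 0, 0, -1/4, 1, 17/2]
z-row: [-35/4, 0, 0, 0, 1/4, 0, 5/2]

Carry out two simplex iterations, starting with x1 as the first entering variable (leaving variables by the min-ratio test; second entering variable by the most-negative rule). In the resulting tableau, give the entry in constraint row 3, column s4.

-3/7

Ratio test on column x1 — row 1: 4/(5/2) = 8/5; row 2: 15/2 = 15/2; row 3: (5/2)/(1/4) = 10; row 4: (17/2)/(19/4) = 34/19. Minimum is 8/5 at row 1 (s1 leaves); pivot element 5/2.
Divide row 1 by 5/2; eliminate column x1 from the other rows.
Second iteration: most negative z-row entry is -3/2 in column s3, so s3 enters.
Ratio test on column s3 — row 1: entry -1/5 ≤ 0; row 2: entry -3/5 ≤ 0; row 3: (21/10)/(3/10) = 7; row 4: (9/10)/(7/10) = 9/7. Minimum is 9/7 at row 4 (s4 leaves); pivot element 7/10.
Divide row 4 by 7/10; eliminate column s3 from the other rows.
After both pivots, the entry at constraint row 3, column s4 is -3/7.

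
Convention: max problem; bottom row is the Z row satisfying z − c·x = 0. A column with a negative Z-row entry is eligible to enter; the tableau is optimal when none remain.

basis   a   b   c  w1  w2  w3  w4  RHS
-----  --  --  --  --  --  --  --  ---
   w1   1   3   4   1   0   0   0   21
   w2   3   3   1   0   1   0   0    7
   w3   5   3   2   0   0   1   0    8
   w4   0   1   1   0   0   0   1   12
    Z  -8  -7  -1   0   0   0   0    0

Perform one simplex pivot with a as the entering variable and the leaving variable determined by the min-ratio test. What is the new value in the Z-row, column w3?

8/5

Ratio test on column a — row 1: 21/1 = 21; row 2: 7/3 = 7/3; row 3: 8/5 = 8/5; row 4: entry 0 ≤ 0. Minimum is 8/5 at row 3 (w3 leaves); pivot element 5.
Divide row 3 by 5; eliminate column a from the other rows.
Z-row update in column w3: 0 − (-8)·(1/5) = 8/5.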